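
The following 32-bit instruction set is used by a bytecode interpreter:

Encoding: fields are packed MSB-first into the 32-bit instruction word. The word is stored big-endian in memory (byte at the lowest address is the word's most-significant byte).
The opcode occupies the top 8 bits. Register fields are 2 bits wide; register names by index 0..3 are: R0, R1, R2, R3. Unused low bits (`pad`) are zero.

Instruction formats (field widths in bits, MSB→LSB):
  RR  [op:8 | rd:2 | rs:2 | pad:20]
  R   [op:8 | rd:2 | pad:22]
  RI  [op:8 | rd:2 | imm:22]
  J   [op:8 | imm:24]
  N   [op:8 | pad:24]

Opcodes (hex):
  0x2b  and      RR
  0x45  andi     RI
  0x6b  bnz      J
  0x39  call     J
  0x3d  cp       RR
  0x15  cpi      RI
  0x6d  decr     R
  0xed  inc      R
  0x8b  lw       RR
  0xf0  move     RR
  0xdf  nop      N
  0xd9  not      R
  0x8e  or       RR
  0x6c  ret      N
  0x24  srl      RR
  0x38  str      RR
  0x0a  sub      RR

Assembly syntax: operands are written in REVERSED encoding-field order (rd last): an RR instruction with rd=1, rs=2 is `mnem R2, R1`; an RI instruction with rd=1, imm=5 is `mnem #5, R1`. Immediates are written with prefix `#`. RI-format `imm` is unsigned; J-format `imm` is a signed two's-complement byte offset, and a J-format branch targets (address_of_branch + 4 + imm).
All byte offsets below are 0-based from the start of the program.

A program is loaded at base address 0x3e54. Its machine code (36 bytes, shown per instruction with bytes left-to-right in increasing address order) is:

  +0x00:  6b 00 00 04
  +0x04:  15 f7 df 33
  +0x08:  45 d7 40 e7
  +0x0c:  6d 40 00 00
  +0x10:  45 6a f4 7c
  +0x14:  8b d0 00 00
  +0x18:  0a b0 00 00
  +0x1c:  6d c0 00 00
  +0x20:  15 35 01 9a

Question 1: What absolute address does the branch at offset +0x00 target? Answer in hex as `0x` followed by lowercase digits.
0x3e5c

off 0x00: read 6b 00 00 04 as big → 0x6b000004
  opcode bits[31:24]=0x6b: bnz/J
  imm@[23:0]=0x4 ⇒ #4
  target = base 0x3e54 + off 0x00 + 4 + imm 4 = 0x3e5c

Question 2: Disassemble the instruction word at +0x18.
sub R3, R2

+0x18: 0a b0 00 00 ⇒ word 0x0ab00000 (big)
  top 8b → 0xa → sub [RR]
  rd: (w>>22)&0x3=0x2 → R2
  rs: (w>>20)&0x3=0x3 → R3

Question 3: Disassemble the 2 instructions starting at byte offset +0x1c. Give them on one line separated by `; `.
[1c] 6d c0 00 00 → 0x6dc00000
  opcode bits[31:24]=0x6d: decr/R
  [23:22] rd=3 = R3
[20] 15 35 01 9a → 0x1535019a
  opcode bits[31:24]=0x15: cpi/RI
  [23:22] rd=0 = R0
  [21:0] imm=3473818 = #3473818

decr R3; cpi #3473818, R0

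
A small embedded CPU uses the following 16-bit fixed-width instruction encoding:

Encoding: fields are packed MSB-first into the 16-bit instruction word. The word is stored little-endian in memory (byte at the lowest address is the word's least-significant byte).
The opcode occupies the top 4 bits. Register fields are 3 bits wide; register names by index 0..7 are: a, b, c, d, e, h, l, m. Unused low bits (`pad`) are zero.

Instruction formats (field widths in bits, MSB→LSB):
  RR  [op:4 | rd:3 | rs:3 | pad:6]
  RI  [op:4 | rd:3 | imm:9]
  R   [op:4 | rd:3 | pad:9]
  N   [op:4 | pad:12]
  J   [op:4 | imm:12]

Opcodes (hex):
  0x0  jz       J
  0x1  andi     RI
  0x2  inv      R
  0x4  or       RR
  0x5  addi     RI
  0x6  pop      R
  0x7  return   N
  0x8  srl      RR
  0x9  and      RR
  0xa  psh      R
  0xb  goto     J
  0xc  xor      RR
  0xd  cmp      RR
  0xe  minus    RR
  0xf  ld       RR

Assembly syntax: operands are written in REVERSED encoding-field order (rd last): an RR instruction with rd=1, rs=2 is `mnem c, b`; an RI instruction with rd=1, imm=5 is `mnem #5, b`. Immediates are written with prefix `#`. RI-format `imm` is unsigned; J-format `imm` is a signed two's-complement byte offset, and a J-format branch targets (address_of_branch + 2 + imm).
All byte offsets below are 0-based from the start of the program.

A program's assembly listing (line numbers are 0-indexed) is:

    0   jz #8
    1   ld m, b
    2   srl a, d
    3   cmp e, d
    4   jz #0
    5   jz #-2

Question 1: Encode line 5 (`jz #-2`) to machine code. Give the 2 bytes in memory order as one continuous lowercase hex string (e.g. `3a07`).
5. jz fields op=0x0:4|imm=-2:12 → word 0ffeh → fe 0f

fe0f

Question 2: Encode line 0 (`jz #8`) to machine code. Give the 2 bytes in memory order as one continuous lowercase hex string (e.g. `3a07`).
L0: jz op=0x0:4|imm=8:12 ⇒ 0x0008 ⇒ little 08 00

0800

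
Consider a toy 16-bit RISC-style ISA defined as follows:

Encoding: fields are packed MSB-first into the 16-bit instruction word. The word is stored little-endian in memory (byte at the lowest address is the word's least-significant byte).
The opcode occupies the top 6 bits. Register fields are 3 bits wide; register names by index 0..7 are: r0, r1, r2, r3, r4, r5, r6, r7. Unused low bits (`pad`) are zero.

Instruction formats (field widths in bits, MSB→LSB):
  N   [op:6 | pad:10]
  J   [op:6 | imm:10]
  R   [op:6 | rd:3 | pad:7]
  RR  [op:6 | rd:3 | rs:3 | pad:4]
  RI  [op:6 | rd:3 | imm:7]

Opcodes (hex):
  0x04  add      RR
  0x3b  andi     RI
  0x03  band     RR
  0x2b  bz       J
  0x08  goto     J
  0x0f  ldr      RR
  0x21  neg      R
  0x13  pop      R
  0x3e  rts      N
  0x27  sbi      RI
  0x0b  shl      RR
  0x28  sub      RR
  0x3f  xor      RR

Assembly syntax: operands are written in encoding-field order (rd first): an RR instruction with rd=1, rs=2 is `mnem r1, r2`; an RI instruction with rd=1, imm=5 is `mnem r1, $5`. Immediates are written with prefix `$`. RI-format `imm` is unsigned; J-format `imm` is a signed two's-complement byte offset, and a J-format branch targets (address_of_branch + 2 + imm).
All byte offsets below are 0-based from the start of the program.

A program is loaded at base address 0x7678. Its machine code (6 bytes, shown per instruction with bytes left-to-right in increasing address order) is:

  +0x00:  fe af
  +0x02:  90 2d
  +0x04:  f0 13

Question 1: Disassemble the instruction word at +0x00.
[00] fe af → 0xaffe
  op=0xaffe>>10=0x2b ⇒ bz (J)
  imm: (w>>0)&0x3ff=0x3fe (s10→-2) → $-2

bz $-2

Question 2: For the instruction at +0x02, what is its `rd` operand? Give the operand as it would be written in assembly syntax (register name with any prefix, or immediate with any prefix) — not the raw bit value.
r3

+0x02: 90 2d ⇒ word 0x2d90 (little)
  top 6b → 0xb → shl [RR]
  [9:7] rd=3 = r3
  [6:4] rs=1 = r1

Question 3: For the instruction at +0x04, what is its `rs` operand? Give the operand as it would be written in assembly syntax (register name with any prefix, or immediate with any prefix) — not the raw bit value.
r7

+0x04: f0 13 ⇒ word 0x13f0 (little)
  opcode bits[15:10]=0x4: add/RR
  rd: (w>>7)&0x7=0x7 → r7
  rs: (w>>4)&0x7=0x7 → r7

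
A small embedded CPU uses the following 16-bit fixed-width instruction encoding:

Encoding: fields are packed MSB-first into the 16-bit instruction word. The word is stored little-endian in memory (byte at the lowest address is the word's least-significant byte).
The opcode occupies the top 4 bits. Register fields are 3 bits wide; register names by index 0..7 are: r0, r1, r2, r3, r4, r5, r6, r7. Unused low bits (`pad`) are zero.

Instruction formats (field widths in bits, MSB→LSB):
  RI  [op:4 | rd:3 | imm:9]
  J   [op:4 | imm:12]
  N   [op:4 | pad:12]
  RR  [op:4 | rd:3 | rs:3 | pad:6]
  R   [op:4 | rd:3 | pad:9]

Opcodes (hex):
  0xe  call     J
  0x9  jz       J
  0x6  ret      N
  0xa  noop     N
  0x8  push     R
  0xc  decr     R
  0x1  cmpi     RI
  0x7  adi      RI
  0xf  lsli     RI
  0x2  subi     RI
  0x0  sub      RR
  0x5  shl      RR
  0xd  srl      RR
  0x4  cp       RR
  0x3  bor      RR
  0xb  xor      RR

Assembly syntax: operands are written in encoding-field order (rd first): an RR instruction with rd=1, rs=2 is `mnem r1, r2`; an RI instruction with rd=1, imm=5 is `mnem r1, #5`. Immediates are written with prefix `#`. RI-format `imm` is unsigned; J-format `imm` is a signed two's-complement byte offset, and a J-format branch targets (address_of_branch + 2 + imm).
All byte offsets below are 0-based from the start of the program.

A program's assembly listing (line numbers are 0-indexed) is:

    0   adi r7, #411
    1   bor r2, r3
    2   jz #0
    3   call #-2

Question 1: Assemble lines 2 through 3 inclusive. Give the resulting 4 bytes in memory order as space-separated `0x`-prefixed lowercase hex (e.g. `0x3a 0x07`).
line 2 (jz): pack op=0x9:4|imm=0:12 = 0x9000; little→ 00 90
line 3 (call): pack op=0xe:4|imm=-2:12 = 0xeffe; little→ fe ef

0x00 0x90 0xfe 0xef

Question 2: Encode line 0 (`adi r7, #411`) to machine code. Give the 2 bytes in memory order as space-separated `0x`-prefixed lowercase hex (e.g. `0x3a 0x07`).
0x9b 0x7f

L0: adi op=0x7:4|rd=7:3|imm=411:9 ⇒ 0x7f9b ⇒ little 9b 7f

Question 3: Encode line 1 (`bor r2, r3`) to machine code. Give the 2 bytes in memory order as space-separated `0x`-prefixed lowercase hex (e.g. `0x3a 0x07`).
line 1 (bor): pack op=0x3:4|rd=2:3|rs=3:3|pad=0:6 = 0x34c0; little→ c0 34

0xc0 0x34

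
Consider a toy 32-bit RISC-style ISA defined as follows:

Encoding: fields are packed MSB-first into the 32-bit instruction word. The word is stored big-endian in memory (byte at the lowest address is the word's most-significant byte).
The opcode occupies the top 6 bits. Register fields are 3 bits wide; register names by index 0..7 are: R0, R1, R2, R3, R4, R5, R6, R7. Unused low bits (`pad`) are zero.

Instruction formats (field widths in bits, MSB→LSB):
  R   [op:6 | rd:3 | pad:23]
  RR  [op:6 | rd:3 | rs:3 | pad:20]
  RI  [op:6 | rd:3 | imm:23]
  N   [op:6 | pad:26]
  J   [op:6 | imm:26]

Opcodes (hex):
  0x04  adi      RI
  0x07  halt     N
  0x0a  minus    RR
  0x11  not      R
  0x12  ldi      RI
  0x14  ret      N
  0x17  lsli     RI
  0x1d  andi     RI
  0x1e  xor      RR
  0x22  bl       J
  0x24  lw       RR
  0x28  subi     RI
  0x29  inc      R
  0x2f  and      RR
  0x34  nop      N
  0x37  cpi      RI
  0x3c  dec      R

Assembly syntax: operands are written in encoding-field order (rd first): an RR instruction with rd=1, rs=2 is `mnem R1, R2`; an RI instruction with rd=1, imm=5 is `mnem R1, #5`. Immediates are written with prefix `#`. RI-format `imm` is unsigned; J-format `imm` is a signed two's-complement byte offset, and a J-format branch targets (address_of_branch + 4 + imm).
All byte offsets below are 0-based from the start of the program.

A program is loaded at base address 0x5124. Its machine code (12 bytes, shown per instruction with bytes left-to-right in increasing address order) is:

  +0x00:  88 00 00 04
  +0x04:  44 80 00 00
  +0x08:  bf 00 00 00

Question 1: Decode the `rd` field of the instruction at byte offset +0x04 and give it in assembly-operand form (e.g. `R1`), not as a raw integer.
R1

+0x04: 44 80 00 00 ⇒ word 0x44800000 (big)
  opcode bits[31:26]=0x11: not/R
  rd@[25:23]=0x1 ⇒ R1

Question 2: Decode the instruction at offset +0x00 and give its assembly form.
bl #4

@+00  big-endian(88 00 00 04) = 0x88000004
  opcode bits[31:26]=0x22: bl/J
  [25:0] imm=4 = #4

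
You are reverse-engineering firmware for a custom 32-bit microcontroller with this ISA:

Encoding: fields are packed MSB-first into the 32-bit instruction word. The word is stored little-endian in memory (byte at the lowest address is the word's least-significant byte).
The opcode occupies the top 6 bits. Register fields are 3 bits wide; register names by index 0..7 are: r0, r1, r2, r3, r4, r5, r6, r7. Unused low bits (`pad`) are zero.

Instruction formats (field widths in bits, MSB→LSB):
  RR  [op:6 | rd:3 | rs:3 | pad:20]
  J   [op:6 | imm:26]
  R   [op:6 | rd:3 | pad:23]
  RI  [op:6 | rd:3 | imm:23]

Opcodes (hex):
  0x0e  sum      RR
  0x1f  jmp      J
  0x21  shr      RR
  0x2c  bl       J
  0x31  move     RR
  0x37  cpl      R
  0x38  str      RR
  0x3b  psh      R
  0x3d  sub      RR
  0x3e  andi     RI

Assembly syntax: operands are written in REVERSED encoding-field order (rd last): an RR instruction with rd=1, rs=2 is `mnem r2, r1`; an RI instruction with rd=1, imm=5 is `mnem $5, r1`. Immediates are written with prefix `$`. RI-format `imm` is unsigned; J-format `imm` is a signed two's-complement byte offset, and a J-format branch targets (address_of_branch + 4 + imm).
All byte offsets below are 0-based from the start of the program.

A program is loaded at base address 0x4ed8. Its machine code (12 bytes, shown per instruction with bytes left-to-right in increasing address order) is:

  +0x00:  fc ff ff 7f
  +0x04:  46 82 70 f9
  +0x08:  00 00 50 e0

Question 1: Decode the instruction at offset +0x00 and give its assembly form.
jmp $-4

[00] fc ff ff 7f → 0x7ffffffc
  op=0x7ffffffc>>26=0x1f ⇒ jmp (J)
  imm: (w>>0)&0x3ffffff=0x3fffffc (s26→-4) → $-4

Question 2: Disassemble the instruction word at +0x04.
+0x04: 46 82 70 f9 ⇒ word 0xf9708246 (little)
  top 6b → 0x3e → andi [RI]
  rd: (w>>23)&0x7=0x2 → r2
  imm: (w>>0)&0x7fffff=0x708246 → $7373382

andi $7373382, r2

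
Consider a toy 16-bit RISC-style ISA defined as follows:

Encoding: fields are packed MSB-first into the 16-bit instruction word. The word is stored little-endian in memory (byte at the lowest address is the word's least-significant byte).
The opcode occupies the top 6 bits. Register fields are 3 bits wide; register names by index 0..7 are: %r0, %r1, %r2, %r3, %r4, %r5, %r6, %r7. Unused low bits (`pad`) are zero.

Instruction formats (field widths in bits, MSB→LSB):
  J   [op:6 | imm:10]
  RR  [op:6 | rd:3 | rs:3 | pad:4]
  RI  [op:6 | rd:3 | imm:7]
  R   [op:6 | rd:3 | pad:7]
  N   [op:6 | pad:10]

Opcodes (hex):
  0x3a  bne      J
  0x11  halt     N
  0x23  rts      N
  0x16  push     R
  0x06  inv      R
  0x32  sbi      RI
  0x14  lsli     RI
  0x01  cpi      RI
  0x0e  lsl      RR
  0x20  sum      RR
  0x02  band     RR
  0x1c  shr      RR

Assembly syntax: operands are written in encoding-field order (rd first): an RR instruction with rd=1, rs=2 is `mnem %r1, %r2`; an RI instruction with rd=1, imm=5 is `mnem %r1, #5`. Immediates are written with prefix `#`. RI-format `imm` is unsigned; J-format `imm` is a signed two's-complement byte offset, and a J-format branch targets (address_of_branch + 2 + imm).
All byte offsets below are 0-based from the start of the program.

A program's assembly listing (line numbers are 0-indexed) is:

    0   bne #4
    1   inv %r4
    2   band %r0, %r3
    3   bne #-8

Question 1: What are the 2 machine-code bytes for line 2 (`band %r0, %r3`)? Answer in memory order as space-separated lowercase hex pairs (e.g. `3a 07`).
L2: band op=0x2:6|rd=0:3|rs=3:3|pad=0:4 ⇒ 0x0830 ⇒ little 30 08

30 08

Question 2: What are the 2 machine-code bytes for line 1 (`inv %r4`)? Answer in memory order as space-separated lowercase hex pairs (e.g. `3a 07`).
00 1a

1. inv fields op=0x6:6|rd=4:3|pad=0:7 → word 1a00h → 00 1a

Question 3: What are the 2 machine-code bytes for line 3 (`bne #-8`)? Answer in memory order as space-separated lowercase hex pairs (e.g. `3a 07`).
line 3 (bne): pack op=0x3a:6|imm=-8:10 = 0xebf8; little→ f8 eb

f8 eb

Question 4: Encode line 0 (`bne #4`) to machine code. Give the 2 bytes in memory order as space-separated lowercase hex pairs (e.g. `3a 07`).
04 e8

L0: bne op=0x3a:6|imm=4:10 ⇒ 0xe804 ⇒ little 04 e8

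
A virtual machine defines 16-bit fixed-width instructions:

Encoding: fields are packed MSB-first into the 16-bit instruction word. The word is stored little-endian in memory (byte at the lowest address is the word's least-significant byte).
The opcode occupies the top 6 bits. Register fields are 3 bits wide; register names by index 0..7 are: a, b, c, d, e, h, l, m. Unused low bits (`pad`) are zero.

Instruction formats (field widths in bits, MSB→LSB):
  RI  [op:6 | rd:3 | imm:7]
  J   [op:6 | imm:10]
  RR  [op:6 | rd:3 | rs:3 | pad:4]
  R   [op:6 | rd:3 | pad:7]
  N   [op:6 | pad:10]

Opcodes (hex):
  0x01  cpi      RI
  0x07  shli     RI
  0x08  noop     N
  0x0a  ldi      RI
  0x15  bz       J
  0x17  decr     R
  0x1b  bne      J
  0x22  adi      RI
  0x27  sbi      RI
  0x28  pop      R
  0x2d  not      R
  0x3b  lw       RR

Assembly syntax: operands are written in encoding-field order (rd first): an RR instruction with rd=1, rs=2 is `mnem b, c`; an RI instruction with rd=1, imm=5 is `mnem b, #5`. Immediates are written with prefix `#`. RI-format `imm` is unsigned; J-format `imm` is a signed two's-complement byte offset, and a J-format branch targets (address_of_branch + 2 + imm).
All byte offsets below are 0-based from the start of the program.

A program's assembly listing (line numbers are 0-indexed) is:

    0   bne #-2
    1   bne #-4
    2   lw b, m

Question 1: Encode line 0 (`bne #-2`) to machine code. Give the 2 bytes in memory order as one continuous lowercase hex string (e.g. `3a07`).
line 0 (bne): pack op=0x1b:6|imm=-2:10 = 0x6ffe; little→ fe 6f

fe6f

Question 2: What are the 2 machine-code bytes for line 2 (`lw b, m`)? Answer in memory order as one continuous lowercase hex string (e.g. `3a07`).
line 2 (lw): pack op=0x3b:6|rd=1:3|rs=7:3|pad=0:4 = 0xecf0; little→ f0 ec

f0ec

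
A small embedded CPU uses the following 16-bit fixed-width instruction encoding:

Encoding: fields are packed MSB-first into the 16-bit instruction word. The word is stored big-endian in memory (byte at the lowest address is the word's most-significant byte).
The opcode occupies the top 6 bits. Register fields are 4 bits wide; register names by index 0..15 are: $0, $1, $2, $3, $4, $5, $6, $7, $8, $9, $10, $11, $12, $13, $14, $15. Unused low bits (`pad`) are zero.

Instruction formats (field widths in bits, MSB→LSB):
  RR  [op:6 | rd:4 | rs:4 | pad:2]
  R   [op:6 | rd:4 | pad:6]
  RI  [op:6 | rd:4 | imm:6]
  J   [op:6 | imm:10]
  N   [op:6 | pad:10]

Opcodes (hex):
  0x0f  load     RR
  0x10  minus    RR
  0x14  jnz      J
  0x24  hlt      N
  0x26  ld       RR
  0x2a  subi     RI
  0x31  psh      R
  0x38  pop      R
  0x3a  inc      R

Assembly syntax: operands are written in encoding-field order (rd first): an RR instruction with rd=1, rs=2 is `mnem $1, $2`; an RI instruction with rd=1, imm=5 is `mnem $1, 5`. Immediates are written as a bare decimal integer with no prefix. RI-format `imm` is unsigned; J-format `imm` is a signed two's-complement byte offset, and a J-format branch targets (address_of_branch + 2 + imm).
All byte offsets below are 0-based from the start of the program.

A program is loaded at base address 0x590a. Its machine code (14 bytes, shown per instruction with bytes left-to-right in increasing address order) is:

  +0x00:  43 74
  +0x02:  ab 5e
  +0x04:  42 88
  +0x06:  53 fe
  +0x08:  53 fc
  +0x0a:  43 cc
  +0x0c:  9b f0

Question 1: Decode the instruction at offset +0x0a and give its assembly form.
+0x0a: 43 cc ⇒ word 0x43cc (big)
  top 6b → 0x10 → minus [RR]
  [9:6] rd=15 = $15
  [5:2] rs=3 = $3

minus $15, $3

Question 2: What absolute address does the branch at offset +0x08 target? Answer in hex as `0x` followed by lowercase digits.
[08] 53 fc → 0x53fc
  opcode bits[15:10]=0x14: jnz/J
  imm@[9:0]=0x3fc (s10→-4) ⇒ -4
  target = base 0x590a + off 0x08 + 2 + imm -4 = 0x5910

0x5910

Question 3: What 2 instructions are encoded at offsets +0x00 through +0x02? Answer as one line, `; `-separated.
+0x00: 43 74 ⇒ word 0x4374 (big)
  top 6b → 0x10 → minus [RR]
  rd@[9:6]=0xd ⇒ $13
  rs@[5:2]=0xd ⇒ $13
+0x02: ab 5e ⇒ word 0xab5e (big)
  top 6b → 0x2a → subi [RI]
  rd@[9:6]=0xd ⇒ $13
  imm@[5:0]=0x1e ⇒ 30

minus $13, $13; subi $13, 30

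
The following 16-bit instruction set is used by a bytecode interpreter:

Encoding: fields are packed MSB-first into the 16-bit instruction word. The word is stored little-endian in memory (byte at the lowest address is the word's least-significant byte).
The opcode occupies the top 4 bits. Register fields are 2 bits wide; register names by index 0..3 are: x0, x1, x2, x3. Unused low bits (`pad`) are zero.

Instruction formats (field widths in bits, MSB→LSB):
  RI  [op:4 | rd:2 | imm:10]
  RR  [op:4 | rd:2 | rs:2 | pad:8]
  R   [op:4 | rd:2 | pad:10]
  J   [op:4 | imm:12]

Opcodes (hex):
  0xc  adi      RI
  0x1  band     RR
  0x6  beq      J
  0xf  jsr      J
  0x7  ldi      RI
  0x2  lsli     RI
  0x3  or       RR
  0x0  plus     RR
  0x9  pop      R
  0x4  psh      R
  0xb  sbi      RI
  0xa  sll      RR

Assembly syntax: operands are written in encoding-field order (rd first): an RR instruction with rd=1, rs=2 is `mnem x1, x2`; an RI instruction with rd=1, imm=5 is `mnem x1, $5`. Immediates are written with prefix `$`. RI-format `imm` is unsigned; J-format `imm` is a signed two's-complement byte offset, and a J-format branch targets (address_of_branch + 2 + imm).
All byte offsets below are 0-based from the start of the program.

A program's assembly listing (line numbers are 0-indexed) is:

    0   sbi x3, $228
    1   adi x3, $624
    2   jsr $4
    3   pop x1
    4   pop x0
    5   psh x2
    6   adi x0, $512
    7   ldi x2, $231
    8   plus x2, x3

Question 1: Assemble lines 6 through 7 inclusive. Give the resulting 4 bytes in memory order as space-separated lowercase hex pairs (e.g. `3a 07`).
00 c2 e7 78

line 6 (adi): pack op=0xc:4|rd=0:2|imm=512:10 = 0xc200; little→ 00 c2
line 7 (ldi): pack op=0x7:4|rd=2:2|imm=231:10 = 0x78e7; little→ e7 78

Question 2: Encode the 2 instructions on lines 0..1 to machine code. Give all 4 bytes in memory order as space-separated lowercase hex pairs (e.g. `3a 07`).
e4 bc 70 ce

line 0 (sbi): pack op=0xb:4|rd=3:2|imm=228:10 = 0xbce4; little→ e4 bc
line 1 (adi): pack op=0xc:4|rd=3:2|imm=624:10 = 0xce70; little→ 70 ce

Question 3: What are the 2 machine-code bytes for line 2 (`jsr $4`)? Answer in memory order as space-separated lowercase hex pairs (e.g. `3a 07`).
04 f0

2. jsr fields op=0xf:4|imm=4:12 → word f004h → 04 f0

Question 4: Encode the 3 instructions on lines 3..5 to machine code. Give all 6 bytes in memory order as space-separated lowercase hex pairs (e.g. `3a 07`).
3. pop fields op=0x9:4|rd=1:2|pad=0:10 → word 9400h → 00 94
4. pop fields op=0x9:4|rd=0:2|pad=0:10 → word 9000h → 00 90
5. psh fields op=0x4:4|rd=2:2|pad=0:10 → word 4800h → 00 48

00 94 00 90 00 48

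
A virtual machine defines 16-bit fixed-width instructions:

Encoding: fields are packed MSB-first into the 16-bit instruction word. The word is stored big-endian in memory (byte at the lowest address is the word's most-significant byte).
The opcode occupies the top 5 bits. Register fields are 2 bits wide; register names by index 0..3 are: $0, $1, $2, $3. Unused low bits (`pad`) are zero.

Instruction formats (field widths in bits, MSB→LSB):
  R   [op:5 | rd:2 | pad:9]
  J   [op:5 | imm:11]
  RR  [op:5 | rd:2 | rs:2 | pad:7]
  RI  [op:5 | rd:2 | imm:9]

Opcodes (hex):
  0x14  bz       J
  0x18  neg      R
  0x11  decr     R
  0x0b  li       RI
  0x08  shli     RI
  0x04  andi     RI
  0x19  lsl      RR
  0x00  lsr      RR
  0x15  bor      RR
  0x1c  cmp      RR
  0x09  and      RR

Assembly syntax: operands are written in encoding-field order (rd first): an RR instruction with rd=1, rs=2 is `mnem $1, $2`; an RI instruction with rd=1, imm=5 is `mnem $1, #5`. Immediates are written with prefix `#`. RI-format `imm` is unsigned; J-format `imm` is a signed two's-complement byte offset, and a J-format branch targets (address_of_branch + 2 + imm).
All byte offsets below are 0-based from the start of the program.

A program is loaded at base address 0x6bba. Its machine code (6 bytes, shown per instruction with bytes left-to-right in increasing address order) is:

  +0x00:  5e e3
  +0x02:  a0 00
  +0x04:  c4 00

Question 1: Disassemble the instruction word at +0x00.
li $3, #227

off 0x00: read 5e e3 as big → 0x5ee3
  op=0x5ee3>>11=0xb ⇒ li (RI)
  rd@[10:9]=0x3 ⇒ $3
  imm@[8:0]=0xe3 ⇒ #227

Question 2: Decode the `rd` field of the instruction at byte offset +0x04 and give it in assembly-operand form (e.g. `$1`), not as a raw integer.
$2

off 0x04: read c4 00 as big → 0xc400
  top 5b → 0x18 → neg [R]
  [10:9] rd=2 = $2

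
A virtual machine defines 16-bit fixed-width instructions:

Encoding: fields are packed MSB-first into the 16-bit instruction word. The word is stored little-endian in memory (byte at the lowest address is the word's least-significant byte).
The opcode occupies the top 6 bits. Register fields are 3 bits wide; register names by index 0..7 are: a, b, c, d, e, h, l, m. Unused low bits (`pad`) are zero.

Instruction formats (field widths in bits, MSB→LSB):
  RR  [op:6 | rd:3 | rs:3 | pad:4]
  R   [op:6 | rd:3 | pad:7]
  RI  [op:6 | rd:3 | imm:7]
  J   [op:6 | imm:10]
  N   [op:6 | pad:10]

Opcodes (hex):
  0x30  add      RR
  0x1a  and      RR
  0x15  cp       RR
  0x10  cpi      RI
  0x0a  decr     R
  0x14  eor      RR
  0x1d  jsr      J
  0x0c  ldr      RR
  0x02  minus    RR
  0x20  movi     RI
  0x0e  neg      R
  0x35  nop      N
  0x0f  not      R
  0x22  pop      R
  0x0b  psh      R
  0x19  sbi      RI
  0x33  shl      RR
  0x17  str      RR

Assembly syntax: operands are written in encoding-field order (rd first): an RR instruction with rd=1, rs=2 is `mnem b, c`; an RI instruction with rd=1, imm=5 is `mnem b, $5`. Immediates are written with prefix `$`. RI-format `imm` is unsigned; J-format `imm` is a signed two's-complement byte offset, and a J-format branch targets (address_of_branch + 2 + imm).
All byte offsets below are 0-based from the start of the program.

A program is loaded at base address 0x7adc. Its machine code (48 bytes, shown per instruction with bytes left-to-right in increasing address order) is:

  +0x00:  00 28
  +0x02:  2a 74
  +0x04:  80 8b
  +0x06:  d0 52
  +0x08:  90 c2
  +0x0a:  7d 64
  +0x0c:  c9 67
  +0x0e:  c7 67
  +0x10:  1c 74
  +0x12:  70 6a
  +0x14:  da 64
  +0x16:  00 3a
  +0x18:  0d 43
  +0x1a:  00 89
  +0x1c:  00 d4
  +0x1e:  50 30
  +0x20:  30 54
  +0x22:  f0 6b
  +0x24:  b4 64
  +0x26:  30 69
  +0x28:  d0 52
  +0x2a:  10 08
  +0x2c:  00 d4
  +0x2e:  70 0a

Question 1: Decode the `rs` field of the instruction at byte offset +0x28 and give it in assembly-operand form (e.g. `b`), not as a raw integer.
h

[28] d0 52 → 0x52d0
  op=0x52d0>>10=0x14 ⇒ eor (RR)
  rd@[9:7]=0x5 ⇒ h
  rs@[6:4]=0x5 ⇒ h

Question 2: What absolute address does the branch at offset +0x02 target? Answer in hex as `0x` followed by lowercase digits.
+0x02: 2a 74 ⇒ word 0x742a (little)
  op=0x742a>>10=0x1d ⇒ jsr (J)
  imm: (w>>0)&0x3ff=0x2a → $42
  target = base 0x7adc + off 0x02 + 2 + imm 42 = 0x7b0a

0x7b0a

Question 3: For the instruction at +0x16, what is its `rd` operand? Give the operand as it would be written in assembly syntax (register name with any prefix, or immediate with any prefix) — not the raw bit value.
e

[16] 00 3a → 0x3a00
  top 6b → 0xe → neg [R]
  [9:7] rd=4 = e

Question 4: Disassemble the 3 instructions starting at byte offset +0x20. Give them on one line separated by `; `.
off 0x20: read 30 54 as little → 0x5430
  op=0x5430>>10=0x15 ⇒ cp (RR)
  rd: (w>>7)&0x7=0x0 → a
  rs: (w>>4)&0x7=0x3 → d
off 0x22: read f0 6b as little → 0x6bf0
  op=0x6bf0>>10=0x1a ⇒ and (RR)
  rd: (w>>7)&0x7=0x7 → m
  rs: (w>>4)&0x7=0x7 → m
off 0x24: read b4 64 as little → 0x64b4
  op=0x64b4>>10=0x19 ⇒ sbi (RI)
  rd: (w>>7)&0x7=0x1 → b
  imm: (w>>0)&0x7f=0x34 → $52

cp a, d; and m, m; sbi b, $52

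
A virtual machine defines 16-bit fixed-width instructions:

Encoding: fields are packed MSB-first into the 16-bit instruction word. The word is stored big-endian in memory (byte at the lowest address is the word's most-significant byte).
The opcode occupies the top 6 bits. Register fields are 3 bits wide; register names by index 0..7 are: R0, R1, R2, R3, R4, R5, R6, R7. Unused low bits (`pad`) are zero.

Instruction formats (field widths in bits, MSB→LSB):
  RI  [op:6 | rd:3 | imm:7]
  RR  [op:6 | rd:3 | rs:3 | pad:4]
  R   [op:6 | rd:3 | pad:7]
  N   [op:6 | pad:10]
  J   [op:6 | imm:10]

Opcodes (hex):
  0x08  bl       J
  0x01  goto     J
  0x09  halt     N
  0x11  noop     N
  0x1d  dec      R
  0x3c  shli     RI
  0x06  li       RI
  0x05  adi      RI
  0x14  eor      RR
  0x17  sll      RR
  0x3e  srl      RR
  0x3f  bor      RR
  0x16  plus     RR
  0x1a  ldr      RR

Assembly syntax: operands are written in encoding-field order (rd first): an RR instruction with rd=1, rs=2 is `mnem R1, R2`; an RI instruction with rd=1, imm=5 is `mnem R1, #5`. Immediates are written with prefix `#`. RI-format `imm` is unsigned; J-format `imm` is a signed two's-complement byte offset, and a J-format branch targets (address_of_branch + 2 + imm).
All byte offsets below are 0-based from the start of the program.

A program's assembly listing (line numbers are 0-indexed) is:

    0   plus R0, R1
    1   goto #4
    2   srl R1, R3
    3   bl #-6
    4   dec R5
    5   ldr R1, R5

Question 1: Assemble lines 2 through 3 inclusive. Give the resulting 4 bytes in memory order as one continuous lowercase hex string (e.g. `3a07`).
f8b023fa

L2: srl op=0x3e:6|rd=1:3|rs=3:3|pad=0:4 ⇒ 0xf8b0 ⇒ big f8 b0
L3: bl op=0x8:6|imm=-6:10 ⇒ 0x23fa ⇒ big 23 fa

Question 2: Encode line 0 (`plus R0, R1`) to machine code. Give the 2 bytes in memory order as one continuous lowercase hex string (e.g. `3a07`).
5810

line 0 (plus): pack op=0x16:6|rd=0:3|rs=1:3|pad=0:4 = 0x5810; big→ 58 10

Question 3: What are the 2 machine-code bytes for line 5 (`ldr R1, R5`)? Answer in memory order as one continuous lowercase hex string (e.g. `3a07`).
L5: ldr op=0x1a:6|rd=1:3|rs=5:3|pad=0:4 ⇒ 0x68d0 ⇒ big 68 d0

68d0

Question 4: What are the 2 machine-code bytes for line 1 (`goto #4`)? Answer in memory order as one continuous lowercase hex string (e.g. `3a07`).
line 1 (goto): pack op=0x1:6|imm=4:10 = 0x0404; big→ 04 04

0404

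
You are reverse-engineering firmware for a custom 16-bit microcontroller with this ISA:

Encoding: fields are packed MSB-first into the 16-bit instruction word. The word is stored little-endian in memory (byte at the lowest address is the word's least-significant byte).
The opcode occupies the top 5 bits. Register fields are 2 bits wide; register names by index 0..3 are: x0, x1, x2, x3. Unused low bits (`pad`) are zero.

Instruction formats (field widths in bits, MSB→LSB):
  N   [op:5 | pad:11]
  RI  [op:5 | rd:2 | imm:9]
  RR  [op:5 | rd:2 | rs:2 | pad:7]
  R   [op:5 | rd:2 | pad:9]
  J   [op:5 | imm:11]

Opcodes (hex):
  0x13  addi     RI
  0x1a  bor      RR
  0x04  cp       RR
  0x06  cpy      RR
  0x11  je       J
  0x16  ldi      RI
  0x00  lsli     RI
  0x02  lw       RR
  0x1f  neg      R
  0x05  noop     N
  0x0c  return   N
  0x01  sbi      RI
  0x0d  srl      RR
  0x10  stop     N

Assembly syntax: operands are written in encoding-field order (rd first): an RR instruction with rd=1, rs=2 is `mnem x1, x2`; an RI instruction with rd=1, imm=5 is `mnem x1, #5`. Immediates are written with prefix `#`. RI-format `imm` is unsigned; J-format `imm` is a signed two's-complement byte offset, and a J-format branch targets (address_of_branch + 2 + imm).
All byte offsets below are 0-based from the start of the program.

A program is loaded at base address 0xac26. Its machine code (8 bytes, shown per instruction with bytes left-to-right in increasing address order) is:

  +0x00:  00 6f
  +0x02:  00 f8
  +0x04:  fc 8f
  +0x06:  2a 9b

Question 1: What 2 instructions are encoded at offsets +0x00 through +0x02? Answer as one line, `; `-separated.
off 0x00: read 00 6f as little → 0x6f00
  top 5b → 0xd → srl [RR]
  rd@[10:9]=0x3 ⇒ x3
  rs@[8:7]=0x2 ⇒ x2
off 0x02: read 00 f8 as little → 0xf800
  top 5b → 0x1f → neg [R]
  rd@[10:9]=0x0 ⇒ x0

srl x3, x2; neg x0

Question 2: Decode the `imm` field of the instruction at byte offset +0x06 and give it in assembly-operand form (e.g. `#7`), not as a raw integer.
#298

[06] 2a 9b → 0x9b2a
  top 5b → 0x13 → addi [RI]
  rd@[10:9]=0x1 ⇒ x1
  imm@[8:0]=0x12a ⇒ #298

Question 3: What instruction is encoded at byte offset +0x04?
je #-4

off 0x04: read fc 8f as little → 0x8ffc
  top 5b → 0x11 → je [J]
  imm@[10:0]=0x7fc (s11→-4) ⇒ #-4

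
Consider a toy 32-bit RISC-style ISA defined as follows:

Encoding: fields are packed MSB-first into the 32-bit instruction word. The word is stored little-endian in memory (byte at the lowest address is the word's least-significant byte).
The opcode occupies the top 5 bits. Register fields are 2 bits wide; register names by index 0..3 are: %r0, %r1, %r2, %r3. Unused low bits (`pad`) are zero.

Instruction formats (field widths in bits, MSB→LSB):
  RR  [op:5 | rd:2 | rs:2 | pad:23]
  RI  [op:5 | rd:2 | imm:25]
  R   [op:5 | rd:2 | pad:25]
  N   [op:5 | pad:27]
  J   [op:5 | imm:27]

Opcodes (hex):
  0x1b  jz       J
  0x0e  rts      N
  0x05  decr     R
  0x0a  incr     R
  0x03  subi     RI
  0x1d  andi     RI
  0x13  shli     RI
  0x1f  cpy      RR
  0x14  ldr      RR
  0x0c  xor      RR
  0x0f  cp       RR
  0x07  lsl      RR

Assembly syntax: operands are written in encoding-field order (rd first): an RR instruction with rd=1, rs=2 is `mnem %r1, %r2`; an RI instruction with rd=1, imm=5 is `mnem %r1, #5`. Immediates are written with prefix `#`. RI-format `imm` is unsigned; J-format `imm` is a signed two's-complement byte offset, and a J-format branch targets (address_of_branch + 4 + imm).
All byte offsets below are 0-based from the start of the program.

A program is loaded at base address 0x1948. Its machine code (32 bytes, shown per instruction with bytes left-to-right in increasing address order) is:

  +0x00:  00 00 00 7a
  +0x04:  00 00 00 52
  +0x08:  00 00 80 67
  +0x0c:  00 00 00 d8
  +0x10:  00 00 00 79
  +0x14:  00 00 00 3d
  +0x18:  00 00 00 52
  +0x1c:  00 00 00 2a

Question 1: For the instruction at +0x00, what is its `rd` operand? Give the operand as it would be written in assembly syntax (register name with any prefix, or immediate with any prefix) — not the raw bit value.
off 0x00: read 00 00 00 7a as little → 0x7a000000
  op=0x7a000000>>27=0xf ⇒ cp (RR)
  [26:25] rd=1 = %r1
  [24:23] rs=0 = %r0

%r1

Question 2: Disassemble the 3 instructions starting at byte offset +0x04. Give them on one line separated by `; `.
@+04  little-endian(00 00 00 52) = 0x52000000
  op=0x52000000>>27=0xa ⇒ incr (R)
  rd: (w>>25)&0x3=0x1 → %r1
@+08  little-endian(00 00 80 67) = 0x67800000
  op=0x67800000>>27=0xc ⇒ xor (RR)
  rd: (w>>25)&0x3=0x3 → %r3
  rs: (w>>23)&0x3=0x3 → %r3
@+0c  little-endian(00 00 00 d8) = 0xd8000000
  op=0xd8000000>>27=0x1b ⇒ jz (J)
  imm: (w>>0)&0x7ffffff=0x0 → #0

incr %r1; xor %r3, %r3; jz #0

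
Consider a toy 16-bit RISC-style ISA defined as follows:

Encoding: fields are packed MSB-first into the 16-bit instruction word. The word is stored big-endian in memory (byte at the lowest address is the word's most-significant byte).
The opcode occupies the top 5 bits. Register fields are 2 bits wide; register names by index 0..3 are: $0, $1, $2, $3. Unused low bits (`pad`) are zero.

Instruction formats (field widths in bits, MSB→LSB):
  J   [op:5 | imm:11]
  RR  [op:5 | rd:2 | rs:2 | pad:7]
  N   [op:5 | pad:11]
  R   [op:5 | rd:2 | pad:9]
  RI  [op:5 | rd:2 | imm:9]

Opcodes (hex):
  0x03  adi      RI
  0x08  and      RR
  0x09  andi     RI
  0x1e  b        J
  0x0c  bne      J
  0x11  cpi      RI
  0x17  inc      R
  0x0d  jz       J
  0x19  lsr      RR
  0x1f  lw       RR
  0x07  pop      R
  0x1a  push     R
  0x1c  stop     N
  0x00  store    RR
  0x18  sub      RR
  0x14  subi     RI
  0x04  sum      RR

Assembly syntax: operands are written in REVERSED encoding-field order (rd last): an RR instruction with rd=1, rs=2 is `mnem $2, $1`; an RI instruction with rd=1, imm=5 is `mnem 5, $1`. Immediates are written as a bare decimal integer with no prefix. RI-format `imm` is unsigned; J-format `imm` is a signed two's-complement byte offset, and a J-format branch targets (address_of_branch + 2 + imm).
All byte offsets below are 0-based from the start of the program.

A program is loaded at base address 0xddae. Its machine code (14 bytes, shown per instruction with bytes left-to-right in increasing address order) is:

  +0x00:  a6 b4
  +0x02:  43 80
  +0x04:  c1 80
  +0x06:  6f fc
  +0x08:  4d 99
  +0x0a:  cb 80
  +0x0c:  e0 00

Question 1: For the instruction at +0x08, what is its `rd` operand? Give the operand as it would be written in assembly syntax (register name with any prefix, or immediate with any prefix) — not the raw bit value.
$2

@+08  big-endian(4d 99) = 0x4d99
  top 5b → 0x9 → andi [RI]
  rd@[10:9]=0x2 ⇒ $2
  imm@[8:0]=0x199 ⇒ 409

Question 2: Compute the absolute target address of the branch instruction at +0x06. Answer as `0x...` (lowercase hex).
[06] 6f fc → 0x6ffc
  opcode bits[15:11]=0xd: jz/J
  imm: (w>>0)&0x7ff=0x7fc (s11→-4) → -4
  target = base 0xddae + off 0x06 + 2 + imm -4 = 0xddb2

0xddb2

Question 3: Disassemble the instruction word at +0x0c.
@+0c  big-endian(e0 00) = 0xe000
  opcode bits[15:11]=0x1c: stop/N

stop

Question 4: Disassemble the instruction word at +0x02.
and $3, $1

+0x02: 43 80 ⇒ word 0x4380 (big)
  op=0x4380>>11=0x8 ⇒ and (RR)
  [10:9] rd=1 = $1
  [8:7] rs=3 = $3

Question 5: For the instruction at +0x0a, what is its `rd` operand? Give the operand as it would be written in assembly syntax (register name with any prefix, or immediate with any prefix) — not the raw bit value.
+0x0a: cb 80 ⇒ word 0xcb80 (big)
  op=0xcb80>>11=0x19 ⇒ lsr (RR)
  [10:9] rd=1 = $1
  [8:7] rs=3 = $3

$1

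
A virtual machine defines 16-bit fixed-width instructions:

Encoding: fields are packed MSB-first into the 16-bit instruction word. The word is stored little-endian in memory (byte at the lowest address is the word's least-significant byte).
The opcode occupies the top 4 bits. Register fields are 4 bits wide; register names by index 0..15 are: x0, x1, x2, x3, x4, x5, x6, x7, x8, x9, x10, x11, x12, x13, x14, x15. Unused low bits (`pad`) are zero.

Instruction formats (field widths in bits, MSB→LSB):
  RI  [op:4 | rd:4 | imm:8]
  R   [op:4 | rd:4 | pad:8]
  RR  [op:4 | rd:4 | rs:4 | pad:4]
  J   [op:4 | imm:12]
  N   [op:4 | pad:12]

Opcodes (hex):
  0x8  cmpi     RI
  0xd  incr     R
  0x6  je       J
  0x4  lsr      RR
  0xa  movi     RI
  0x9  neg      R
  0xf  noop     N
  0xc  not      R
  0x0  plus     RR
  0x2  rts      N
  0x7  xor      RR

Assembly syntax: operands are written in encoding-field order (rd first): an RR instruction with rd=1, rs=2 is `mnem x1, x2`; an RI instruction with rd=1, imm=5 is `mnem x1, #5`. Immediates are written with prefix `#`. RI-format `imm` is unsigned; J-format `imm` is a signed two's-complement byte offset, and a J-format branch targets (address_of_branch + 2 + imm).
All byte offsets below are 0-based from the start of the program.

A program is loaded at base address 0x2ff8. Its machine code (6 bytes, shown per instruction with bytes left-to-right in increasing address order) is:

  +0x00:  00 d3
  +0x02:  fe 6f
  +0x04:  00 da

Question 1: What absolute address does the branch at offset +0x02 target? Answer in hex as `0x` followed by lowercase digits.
+0x02: fe 6f ⇒ word 0x6ffe (little)
  opcode bits[15:12]=0x6: je/J
  imm@[11:0]=0xffe (s12→-2) ⇒ #-2
  target = base 0x2ff8 + off 0x02 + 2 + imm -2 = 0x2ffa

0x2ffa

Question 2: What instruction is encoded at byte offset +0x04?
[04] 00 da → 0xda00
  opcode bits[15:12]=0xd: incr/R
  rd@[11:8]=0xa ⇒ x10

incr x10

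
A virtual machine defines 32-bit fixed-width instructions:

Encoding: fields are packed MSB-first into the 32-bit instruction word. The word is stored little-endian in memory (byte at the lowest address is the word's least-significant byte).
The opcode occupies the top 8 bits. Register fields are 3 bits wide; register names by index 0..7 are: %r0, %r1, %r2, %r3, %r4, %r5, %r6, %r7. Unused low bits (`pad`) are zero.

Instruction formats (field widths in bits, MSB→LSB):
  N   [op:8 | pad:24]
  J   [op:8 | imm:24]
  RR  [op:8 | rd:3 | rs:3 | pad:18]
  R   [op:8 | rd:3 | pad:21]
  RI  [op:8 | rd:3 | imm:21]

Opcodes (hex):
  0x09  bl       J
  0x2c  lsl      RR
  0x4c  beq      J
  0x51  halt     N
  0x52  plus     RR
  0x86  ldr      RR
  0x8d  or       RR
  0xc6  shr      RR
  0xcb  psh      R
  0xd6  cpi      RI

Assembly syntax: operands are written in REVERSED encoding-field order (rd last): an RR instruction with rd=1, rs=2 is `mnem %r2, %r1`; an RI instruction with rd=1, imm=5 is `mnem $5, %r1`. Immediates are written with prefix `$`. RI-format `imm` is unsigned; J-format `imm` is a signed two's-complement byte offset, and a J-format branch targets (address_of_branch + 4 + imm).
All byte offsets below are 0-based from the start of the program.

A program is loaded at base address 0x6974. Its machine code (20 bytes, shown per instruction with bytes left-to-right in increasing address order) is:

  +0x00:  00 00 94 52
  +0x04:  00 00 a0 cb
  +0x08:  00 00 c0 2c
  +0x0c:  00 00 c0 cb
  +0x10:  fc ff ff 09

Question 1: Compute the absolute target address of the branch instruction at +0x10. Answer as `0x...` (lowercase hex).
0x6984

off 0x10: read fc ff ff 09 as little → 0x09fffffc
  op=0x09fffffc>>24=0x9 ⇒ bl (J)
  imm: (w>>0)&0xffffff=0xfffffc (s24→-4) → $-4
  target = base 0x6974 + off 0x10 + 4 + imm -4 = 0x6984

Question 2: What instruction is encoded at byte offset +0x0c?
[0c] 00 00 c0 cb → 0xcbc00000
  opcode bits[31:24]=0xcb: psh/R
  rd@[23:21]=0x6 ⇒ %r6

psh %r6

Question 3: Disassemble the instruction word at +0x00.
plus %r5, %r4

@+00  little-endian(00 00 94 52) = 0x52940000
  opcode bits[31:24]=0x52: plus/RR
  [23:21] rd=4 = %r4
  [20:18] rs=5 = %r5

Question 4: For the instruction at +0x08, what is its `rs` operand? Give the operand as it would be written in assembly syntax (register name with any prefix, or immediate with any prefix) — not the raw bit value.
[08] 00 00 c0 2c → 0x2cc00000
  op=0x2cc00000>>24=0x2c ⇒ lsl (RR)
  [23:21] rd=6 = %r6
  [20:18] rs=0 = %r0

%r0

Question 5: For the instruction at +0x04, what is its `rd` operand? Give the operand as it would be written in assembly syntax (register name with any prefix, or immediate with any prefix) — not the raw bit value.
%r5

[04] 00 00 a0 cb → 0xcba00000
  opcode bits[31:24]=0xcb: psh/R
  [23:21] rd=5 = %r5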